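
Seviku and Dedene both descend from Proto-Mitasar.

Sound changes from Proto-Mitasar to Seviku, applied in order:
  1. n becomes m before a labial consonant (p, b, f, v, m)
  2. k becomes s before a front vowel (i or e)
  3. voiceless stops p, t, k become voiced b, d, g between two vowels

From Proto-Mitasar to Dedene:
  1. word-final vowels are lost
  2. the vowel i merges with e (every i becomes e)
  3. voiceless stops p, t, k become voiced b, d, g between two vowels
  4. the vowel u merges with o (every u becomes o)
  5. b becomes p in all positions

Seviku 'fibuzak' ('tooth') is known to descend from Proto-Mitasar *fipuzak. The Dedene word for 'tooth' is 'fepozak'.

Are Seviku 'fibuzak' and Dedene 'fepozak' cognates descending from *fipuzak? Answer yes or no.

yes

Derive the expected Dedene reflex of *fipuzak:
Dedene: *fipuzak
  fipuzak (rule 1 does not apply)
  fipuzak → fepuzak   [vowel merger]
  fepuzak → febuzak   [intervocalic voicing]
  febuzak → febozak   [vowel merger]
  febozak → fepozak   [unconditioned shift]
  giving Dedene fepozak.
Dedene 'fepozak' matches the regular reflex exactly, so the pair is cognate.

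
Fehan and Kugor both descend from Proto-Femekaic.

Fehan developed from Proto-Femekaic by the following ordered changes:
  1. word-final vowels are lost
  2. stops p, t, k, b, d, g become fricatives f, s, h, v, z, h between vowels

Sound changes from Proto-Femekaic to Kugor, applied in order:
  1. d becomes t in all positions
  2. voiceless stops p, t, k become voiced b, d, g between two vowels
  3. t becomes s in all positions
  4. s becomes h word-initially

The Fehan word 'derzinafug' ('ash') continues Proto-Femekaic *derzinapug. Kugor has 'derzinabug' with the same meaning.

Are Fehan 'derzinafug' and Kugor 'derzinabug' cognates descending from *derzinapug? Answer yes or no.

Derive the expected Kugor reflex of *derzinapug:
Kugor: *derzinapug > terzinapug > terzinabug > serzinabug > herzinabug  (by unconditioned shift, intervocalic voicing, unconditioned shift, debuccalisation)
The regular Kugor reflex would be 'herzinabug', but the attested form is 'derzinabug'. The correspondence is irregular, so they are not cognates (the Kugor form has a different source).

no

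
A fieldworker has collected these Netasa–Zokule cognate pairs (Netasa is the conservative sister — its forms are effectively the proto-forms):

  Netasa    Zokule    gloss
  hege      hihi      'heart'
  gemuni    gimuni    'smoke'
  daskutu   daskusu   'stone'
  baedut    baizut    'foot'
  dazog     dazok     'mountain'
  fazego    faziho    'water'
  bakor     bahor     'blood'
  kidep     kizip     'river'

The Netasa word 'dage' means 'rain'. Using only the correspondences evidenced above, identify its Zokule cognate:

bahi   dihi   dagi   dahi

dahi

hege ~ hihi — Netasa g corresponds to Zokule h between vowels (before a front vowel).
hege ~ hihi — Netasa e corresponds to Zokule i word-finally.
Applying these to Netasa 'dage':
  dage → dahe   (g→h between vowels (before a front vowel))
  dahe → dahi   (e→i word-finally)
So the Zokule cognate is 'dahi'.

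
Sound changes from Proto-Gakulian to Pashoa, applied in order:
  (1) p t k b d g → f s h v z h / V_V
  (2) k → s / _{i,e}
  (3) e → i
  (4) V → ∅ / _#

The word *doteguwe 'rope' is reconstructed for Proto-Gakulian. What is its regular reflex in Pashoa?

Pashoa: *doteguwe
  doteguwe → dosehuwe   [intervocalic lenition]
  dosehuwe (rule 2 does not apply)
  dosehuwe → dosihuwi   [vowel merger]
  dosihuwi → dosihuw   [apocope]
  giving Pashoa dosihuw.

dosihuw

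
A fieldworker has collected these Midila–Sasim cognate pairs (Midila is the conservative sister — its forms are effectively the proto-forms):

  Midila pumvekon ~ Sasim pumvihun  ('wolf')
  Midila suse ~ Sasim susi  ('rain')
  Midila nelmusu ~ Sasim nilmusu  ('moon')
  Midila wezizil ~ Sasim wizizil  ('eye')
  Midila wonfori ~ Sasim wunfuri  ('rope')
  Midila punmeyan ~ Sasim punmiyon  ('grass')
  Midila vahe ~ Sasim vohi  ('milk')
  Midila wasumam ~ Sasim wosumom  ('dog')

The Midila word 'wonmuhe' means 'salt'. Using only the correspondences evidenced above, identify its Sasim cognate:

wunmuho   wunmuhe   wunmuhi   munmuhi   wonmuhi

pumvekon ~ pumvihun, wonfori ~ wunfuri — Midila o corresponds to Sasim u after a consonant, before a nasal.
suse ~ susi, vahe ~ vohi — Midila e corresponds to Sasim i word-finally.
Applying these to Midila 'wonmuhe':
  wonmuhe → wunmuhe   (o→u after a consonant, before a nasal)
  wunmuhe → wunmuhi   (e→i word-finally)
So the Sasim cognate is 'wunmuhi'.

wunmuhi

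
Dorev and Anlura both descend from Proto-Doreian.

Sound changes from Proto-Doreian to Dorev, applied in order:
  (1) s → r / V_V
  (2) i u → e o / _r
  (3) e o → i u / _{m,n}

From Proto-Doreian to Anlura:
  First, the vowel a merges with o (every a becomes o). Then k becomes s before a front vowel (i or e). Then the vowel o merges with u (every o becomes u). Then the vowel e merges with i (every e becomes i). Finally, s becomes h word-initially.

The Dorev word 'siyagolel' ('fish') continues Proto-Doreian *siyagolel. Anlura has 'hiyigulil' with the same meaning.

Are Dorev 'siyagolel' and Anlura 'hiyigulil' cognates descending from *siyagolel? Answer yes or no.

no

Derive the expected Anlura reflex of *siyagolel:
Anlura: start from *siyagolel.
  rule 1 (vowel merger): siyagolel → siyogolel
  rule 2: no change — siyogolel
  rule 3 (vowel merger): siyogolel → siyugulel
  rule 4 (vowel merger): siyugulel → siyugulil
  rule 5 (debuccalisation): siyugulil → hiyugulil
  ⇒ Anlura hiyugulil
The regular Anlura reflex would be 'hiyugulil', but the attested form is 'hiyigulil'. The correspondence is irregular, so they are not cognates (the Anlura form has a different source).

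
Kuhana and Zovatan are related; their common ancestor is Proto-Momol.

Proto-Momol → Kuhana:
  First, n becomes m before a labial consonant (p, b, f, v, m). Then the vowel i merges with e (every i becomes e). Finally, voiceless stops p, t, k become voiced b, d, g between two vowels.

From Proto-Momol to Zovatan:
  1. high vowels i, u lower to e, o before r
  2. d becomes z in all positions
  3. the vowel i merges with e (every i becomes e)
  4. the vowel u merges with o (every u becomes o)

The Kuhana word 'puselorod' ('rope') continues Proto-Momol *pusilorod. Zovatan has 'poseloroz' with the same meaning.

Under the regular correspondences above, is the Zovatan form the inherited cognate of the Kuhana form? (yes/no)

yes

Derive the expected Zovatan reflex of *pusilorod:
Zovatan: *pusilorod
  pusilorod (rule 1 does not apply)
  pusilorod → pusiloroz   [unconditioned shift]
  pusiloroz → puseloroz   [vowel merger]
  puseloroz → poseloroz   [vowel merger]
  giving Zovatan poseloroz.
Zovatan 'poseloroz' matches the regular reflex exactly, so the pair is cognate.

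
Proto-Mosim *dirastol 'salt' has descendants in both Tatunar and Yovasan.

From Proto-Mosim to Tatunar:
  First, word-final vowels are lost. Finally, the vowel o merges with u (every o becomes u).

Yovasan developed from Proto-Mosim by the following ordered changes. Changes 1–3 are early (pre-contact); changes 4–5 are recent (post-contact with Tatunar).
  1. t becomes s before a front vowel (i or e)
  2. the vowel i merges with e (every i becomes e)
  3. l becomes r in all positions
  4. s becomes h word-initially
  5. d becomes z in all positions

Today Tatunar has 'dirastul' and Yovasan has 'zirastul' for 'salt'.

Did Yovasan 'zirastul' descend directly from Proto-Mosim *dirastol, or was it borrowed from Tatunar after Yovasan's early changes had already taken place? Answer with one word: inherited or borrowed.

borrowed

If inherited, *dirastol would pass through all of Yovasan's changes:
Yovasan: start from *dirastol.
  rule 1: no change — dirastol
  rule 2 (vowel merger): dirastol → derastol
  rule 3 (unconditioned shift): derastol → derastor
  rule 4: no change — derastor
  rule 5 (unconditioned shift): derastor → zerastor
  ⇒ Yovasan zerastor
If borrowed from Tatunar 'dirastul' after the early changes, it would undergo only the recent ones:
  rule 4 (debuccalisation): no change (dirastul)
  rule 5 (unconditioned shift): dirastul → zirastul
  ⇒ as a loan: zirastul
Yovasan 'zirastul' matches the loan outcome 'zirastul', not the inherited 'zerastor' — it skipped the early Yovasan changes, so it was borrowed from Tatunar.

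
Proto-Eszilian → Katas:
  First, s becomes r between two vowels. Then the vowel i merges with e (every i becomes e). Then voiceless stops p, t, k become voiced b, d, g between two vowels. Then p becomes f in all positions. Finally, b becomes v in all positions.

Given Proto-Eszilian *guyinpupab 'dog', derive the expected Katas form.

guyenfuvav

Katas: *guyinpupab
  guyinpupab (rule 1 does not apply)
  guyinpupab → guyenpupab   [vowel merger]
  guyenpupab → guyenpubab   [intervocalic voicing]
  guyenpubab → guyenfubab   [unconditioned shift]
  guyenfubab → guyenfuvav   [unconditioned shift]
  giving Katas guyenfuvav.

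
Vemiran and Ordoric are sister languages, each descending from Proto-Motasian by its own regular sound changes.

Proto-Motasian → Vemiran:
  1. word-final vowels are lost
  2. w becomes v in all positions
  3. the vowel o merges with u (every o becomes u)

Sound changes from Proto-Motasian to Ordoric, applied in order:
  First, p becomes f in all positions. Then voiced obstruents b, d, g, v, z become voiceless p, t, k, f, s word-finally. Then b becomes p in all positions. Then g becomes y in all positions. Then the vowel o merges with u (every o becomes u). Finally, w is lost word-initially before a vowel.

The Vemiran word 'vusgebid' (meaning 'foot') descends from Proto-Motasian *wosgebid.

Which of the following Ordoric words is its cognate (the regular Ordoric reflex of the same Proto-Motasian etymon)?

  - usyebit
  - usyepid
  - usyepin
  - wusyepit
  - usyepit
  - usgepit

usyepit

Ordoric: start from *wosgebid.
  rule 1: no change — wosgebid
  rule 2 (final devoicing): wosgebid → wosgebit
  rule 3 (unconditioned shift): wosgebit → wosgepit
  rule 4 (unconditioned shift): wosgepit → wosyepit
  rule 5 (vowel merger): wosyepit → wusyepit
  rule 6 (glide loss): wusyepit → usyepit
  ⇒ Ordoric usyepit
The other candidates each miss or misapply at least one Ordoric change.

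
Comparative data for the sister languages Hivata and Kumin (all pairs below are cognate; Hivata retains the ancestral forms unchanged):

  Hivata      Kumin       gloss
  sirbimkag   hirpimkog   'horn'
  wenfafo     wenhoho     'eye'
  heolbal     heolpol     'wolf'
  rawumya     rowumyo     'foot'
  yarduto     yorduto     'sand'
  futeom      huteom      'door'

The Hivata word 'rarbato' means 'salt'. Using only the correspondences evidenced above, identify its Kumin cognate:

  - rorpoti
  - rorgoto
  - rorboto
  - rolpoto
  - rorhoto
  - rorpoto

yarduto ~ yorduto — Hivata a corresponds to Kumin o after a consonant, before r.
heolbal ~ heolpol — Hivata b corresponds to Kumin p after a consonant, before a back vowel.
sirbimkag ~ hirpimkog, heolbal ~ heolpol — Hivata a corresponds to Kumin o after a consonant, before a consonant other than r, m, n, p, b, f, v.
Applying these to Hivata 'rarbato':
  rarbato → rorbato   (a→o after a consonant, before r)
  rorbato → rorpato   (b→p after a consonant, before a back vowel)
  rorpato → rorpoto   (a→o after a consonant, before a consonant other than r, m, n, p, b, f, v)
So the Kumin cognate is 'rorpoto'.

rorpoto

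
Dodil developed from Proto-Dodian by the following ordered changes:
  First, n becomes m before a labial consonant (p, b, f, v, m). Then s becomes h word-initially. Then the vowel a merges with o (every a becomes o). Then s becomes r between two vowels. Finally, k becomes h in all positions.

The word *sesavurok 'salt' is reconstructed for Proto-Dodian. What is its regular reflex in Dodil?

Dodil: start from *sesavurok.
  rule 1: no change — sesavurok
  rule 2 (debuccalisation): sesavurok → hesavurok
  rule 3 (vowel merger): hesavurok → hesovurok
  rule 4 (rhotacism): hesovurok → herovurok
  rule 5 (unconditioned shift): herovurok → herovuroh
  ⇒ Dodil herovuroh

herovuroh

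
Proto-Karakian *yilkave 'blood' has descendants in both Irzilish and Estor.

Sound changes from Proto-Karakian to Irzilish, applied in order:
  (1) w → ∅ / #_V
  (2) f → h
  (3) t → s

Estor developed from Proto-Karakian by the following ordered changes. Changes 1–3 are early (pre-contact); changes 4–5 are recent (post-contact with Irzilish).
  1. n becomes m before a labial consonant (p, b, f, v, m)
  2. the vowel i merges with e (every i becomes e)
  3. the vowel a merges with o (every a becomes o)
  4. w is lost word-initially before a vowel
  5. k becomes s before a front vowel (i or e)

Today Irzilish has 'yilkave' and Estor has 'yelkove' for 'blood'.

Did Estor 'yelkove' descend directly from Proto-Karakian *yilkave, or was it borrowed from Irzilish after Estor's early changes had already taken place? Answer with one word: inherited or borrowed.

If inherited, *yilkave would pass through all of Estor's changes:
Estor: *yilkave
  yilkave (rule 1 does not apply)
  yilkave → yelkave   [vowel merger]
  yelkave → yelkove   [vowel merger]
  yelkove (rule 4 does not apply)
  yelkove (rule 5 does not apply)
  giving Estor yelkove.
If borrowed from Irzilish 'yilkave' after the early changes, it would undergo only the recent ones:
  rule 4 (glide loss): no change (yilkave)
  rule 5 (palatalisation): no change (yilkave)
  ⇒ as a loan: yilkave
Estor 'yelkove' matches the inherited outcome exactly, so it is an inherited cognate, not a loan.

inherited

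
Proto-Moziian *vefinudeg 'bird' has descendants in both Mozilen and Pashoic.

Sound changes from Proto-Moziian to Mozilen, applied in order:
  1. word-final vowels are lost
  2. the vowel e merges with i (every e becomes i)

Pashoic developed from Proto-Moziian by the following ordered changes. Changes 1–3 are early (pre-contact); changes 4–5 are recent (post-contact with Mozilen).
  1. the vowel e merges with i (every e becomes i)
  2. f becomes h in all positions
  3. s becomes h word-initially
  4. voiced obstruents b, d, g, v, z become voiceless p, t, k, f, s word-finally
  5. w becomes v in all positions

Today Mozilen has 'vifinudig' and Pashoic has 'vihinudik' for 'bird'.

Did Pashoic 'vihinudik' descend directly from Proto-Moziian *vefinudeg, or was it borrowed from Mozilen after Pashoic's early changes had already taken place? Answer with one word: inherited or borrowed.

inherited

If inherited, *vefinudeg would pass through all of Pashoic's changes:
Pashoic: *vefinudeg
  vefinudeg → vifinudig   [vowel merger]
  vifinudig → vihinudig   [unconditioned shift]
  vihinudig (rule 3 does not apply)
  vihinudig → vihinudik   [final devoicing]
  vihinudik (rule 5 does not apply)
  giving Pashoic vihinudik.
If borrowed from Mozilen 'vifinudig' after the early changes, it would undergo only the recent ones:
  rule 4 (final devoicing): vifinudig → vifinudik
  rule 5 (unconditioned shift): no change (vifinudik)
  ⇒ as a loan: vifinudik
Pashoic 'vihinudik' matches the inherited outcome exactly, so it is an inherited cognate, not a loan.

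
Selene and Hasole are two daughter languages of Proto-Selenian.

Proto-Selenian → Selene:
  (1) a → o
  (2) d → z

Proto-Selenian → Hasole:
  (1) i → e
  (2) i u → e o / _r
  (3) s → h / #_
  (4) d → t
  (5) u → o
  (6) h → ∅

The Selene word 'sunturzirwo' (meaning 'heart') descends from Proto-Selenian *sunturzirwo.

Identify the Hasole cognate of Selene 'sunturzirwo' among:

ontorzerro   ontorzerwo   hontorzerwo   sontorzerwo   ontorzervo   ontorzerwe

ontorzerwo

Hasole: *sunturzirwo
  sunturzirwo → sunturzerwo   [vowel merger]
  sunturzerwo → suntorzerwo   [pre-rhotic lowering]
  suntorzerwo → huntorzerwo   [debuccalisation]
  huntorzerwo (rule 4 does not apply)
  huntorzerwo → hontorzerwo   [vowel merger]
  hontorzerwo → ontorzerwo   [h-loss]
  giving Hasole ontorzerwo.
Among the options, 'ontorzerwo' alone shows every Hasole change applied in order.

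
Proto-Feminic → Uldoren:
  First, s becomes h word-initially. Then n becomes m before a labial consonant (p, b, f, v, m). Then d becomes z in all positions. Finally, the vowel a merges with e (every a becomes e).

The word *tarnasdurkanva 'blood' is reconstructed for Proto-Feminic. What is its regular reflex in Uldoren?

Uldoren: *tarnasdurkanva > tarnasdurkamva > tarnaszurkamva > terneszurkemve  (by nasal place assimilation, unconditioned shift, vowel merger)

terneszurkemve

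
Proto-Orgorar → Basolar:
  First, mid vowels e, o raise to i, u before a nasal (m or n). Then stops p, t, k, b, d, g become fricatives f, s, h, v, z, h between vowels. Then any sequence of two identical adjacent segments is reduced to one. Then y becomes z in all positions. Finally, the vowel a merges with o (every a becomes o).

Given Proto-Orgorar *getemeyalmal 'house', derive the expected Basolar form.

Basolar: *getemeyalmal > getimeyalmal > gesimeyalmal > gesimezalmal > gesimezolmol  (by pre-nasal raising, intervocalic lenition, unconditioned shift, vowel merger)

gesimezolmol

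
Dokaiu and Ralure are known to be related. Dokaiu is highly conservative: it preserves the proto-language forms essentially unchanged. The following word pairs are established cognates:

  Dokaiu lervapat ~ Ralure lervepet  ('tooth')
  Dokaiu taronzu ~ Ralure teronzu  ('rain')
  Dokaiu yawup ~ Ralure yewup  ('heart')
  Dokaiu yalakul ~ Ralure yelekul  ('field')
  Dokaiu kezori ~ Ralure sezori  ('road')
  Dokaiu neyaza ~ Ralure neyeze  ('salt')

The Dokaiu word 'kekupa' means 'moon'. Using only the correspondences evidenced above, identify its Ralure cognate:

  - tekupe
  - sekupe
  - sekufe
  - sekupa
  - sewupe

kezori ~ sezori — Dokaiu k corresponds to Ralure s word-initially before a front vowel.
neyaza ~ neyeze — Dokaiu a corresponds to Ralure e word-finally.
Applying these to Dokaiu 'kekupa':
  kekupa → sekupa   (k→s word-initially before a front vowel)
  sekupa → sekupe   (a→e word-finally)
So the Ralure cognate is 'sekupe'.

sekupe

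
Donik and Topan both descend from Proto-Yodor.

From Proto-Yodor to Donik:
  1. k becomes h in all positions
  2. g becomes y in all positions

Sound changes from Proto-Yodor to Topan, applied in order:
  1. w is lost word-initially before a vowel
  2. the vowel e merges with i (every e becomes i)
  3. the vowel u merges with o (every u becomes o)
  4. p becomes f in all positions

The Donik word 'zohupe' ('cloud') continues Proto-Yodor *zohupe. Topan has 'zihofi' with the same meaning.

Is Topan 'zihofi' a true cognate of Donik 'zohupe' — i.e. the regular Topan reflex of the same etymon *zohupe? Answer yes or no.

Derive the expected Topan reflex of *zohupe:
Topan: start from *zohupe.
  rule 1: no change — zohupe
  rule 2 (vowel merger): zohupe → zohupi
  rule 3 (vowel merger): zohupi → zohopi
  rule 4 (unconditioned shift): zohopi → zohofi
  ⇒ Topan zohofi
The regular Topan reflex would be 'zohofi', but the attested form is 'zihofi'. The correspondence is irregular, so they are not cognates (the Topan form has a different source).

no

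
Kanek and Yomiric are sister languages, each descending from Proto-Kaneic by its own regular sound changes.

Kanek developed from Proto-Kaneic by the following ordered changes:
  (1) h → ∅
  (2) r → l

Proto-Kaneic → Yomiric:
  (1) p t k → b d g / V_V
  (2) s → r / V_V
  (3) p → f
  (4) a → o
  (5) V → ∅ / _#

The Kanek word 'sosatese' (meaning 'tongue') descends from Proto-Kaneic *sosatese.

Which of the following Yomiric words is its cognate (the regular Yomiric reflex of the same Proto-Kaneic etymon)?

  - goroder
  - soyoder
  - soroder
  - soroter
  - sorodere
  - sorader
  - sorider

Yomiric: *sosatese
  sosatese → sosadese   [intervocalic voicing]
  sosadese → soradere   [rhotacism]
  soradere (rule 3 does not apply)
  soradere → sorodere   [vowel merger]
  sorodere → soroder   [apocope]
  giving Yomiric soroder.
Only 'soroder' matches the regular Yomiric development of *sosatese.

soroder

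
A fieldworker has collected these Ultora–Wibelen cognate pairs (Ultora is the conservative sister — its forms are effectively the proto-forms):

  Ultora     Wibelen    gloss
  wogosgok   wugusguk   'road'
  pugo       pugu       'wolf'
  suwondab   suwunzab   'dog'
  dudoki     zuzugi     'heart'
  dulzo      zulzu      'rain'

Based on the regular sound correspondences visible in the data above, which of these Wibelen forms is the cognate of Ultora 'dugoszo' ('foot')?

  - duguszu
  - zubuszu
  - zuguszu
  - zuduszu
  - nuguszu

zuguszu

dudoki ~ zuzugi, dulzo ~ zulzu — Ultora d corresponds to Wibelen z word-initially before a back vowel.
wogosgok ~ wugusguk, dudoki ~ zuzugi — Ultora o corresponds to Wibelen u after a consonant, before a consonant other than r, m, n, p, b, f, v.
pugo ~ pugu, dulzo ~ zulzu — Ultora o corresponds to Wibelen u word-finally.
Applying these to Ultora 'dugoszo':
  dugoszo → zugoszo   (d→z word-initially before a back vowel)
  zugoszo → zuguszo   (o→u after a consonant, before a consonant other than r, m, n, p, b, f, v)
  zuguszo → zuguszu   (o→u word-finally)
So the Wibelen cognate is 'zuguszu'.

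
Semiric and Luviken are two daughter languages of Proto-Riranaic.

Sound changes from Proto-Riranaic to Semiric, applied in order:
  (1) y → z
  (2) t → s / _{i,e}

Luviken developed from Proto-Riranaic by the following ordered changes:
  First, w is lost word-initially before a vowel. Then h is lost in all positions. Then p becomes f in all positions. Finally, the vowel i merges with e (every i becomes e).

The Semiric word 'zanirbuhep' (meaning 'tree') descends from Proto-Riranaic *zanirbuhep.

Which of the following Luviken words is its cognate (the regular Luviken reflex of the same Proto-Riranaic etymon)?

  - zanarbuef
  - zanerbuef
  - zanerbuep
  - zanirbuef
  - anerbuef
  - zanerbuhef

zanerbuef

Luviken: *zanirbuhep > zanirbuep > zanirbuef > zanerbuef  (by h-loss, unconditioned shift, vowel merger)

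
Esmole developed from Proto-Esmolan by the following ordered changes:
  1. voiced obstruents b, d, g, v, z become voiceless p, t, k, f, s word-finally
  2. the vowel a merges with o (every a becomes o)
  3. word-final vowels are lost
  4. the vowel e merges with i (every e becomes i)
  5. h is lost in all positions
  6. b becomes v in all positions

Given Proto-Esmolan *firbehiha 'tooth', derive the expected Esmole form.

firvii

Esmole: *firbehiha > firbehiho > firbehih > firbihih > firbii > firvii  (by vowel merger, apocope, vowel merger, h-loss, unconditioned shift)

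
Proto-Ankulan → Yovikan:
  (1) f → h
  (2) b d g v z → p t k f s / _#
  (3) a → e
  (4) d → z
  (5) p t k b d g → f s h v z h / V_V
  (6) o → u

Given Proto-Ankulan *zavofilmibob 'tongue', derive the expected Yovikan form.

zevuhilmivup

Yovikan: start from *zavofilmibob.
  rule 1 (unconditioned shift): zavofilmibob → zavohilmibob
  rule 2 (final devoicing): zavohilmibob → zavohilmibop
  rule 3 (vowel merger): zavohilmibop → zevohilmibop
  rule 4: no change — zevohilmibop
  rule 5 (intervocalic lenition): zevohilmibop → zevohilmivop
  rule 6 (vowel merger): zevohilmivop → zevuhilmivup
  ⇒ Yovikan zevuhilmivup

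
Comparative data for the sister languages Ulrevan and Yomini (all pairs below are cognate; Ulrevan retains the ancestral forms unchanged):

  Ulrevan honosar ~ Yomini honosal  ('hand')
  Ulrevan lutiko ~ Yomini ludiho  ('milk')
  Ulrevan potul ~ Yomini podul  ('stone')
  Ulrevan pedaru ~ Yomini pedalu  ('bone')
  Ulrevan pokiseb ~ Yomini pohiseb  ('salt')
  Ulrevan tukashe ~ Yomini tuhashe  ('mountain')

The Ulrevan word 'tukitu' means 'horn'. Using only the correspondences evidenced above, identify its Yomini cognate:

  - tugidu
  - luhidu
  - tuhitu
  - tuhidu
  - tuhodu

pokiseb ~ pohiseb — Ulrevan k corresponds to Yomini h between vowels (before a front vowel).
potul ~ podul — Ulrevan t corresponds to Yomini d between vowels (before a back vowel).
Applying these to Ulrevan 'tukitu':
  tukitu → tuhitu   (k→h between vowels (before a front vowel))
  tuhitu → tuhidu   (t→d between vowels (before a back vowel))
So the Yomini cognate is 'tuhidu'.

tuhidu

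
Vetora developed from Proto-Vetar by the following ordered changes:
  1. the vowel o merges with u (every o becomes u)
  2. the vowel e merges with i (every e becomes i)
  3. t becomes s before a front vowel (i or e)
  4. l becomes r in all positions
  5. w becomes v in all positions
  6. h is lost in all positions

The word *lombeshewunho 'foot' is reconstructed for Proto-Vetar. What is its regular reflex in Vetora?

rumbisivunu

Vetora: *lombeshewunho
  lombeshewunho → lumbeshewunhu   [vowel merger]
  lumbeshewunhu → lumbishiwunhu   [vowel merger]
  lumbishiwunhu (rule 3 does not apply)
  lumbishiwunhu → rumbishiwunhu   [unconditioned shift]
  rumbishiwunhu → rumbishivunhu   [unconditioned shift]
  rumbishivunhu → rumbisivunu   [h-loss]
  giving Vetora rumbisivunu.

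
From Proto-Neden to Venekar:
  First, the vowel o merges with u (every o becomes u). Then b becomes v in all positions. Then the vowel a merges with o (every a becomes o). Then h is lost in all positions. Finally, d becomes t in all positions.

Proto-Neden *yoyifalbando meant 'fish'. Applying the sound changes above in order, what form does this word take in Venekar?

yuyifolvontu

Venekar: *yoyifalbando
  yoyifalbando → yuyifalbandu   [vowel merger]
  yuyifalbandu → yuyifalvandu   [unconditioned shift]
  yuyifalvandu → yuyifolvondu   [vowel merger]
  yuyifolvondu (rule 4 does not apply)
  yuyifolvondu → yuyifolvontu   [unconditioned shift]
  giving Venekar yuyifolvontu.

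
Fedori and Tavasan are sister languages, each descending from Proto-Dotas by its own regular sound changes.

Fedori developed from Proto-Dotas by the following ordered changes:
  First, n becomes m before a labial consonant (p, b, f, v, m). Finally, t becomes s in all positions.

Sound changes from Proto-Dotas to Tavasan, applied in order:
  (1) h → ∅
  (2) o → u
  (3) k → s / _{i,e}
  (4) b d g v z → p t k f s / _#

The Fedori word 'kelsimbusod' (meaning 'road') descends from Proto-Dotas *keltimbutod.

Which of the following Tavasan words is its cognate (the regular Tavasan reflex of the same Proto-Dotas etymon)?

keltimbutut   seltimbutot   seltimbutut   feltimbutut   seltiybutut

seltimbutut

Tavasan: *keltimbutod
  keltimbutod (rule 1 does not apply)
  keltimbutod → keltimbutud   [vowel merger]
  keltimbutud → seltimbutud   [palatalisation]
  seltimbutud → seltimbutut   [final devoicing]
  giving Tavasan seltimbutut.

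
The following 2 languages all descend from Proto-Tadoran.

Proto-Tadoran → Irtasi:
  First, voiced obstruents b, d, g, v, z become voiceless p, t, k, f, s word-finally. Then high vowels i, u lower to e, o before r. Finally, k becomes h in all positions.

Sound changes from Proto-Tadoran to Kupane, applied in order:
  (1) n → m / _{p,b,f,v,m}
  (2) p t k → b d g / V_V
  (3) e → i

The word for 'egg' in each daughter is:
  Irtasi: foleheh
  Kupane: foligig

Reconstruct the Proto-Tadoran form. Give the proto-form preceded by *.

Position 7: Irtasi has h, Kupane has g. Taking the neighbouring segments as reconstructed: Irtasi h could go back to *k or *g or *h; Kupane g can only go back to *g — the one source consistent with every daughter is *g.
Position 4: Irtasi has e, Kupane has i. Taking the neighbouring segments as reconstructed: Irtasi e can only go back to *e; Kupane i could go back to *e or *i — the one source consistent with every daughter is *e.
Position 6: Irtasi has e, Kupane has i. Taking the neighbouring segments as reconstructed: Irtasi e can only go back to *e; Kupane i could go back to *e or *i — the one source consistent with every daughter is *e.
Continuing position by position gives *folekeg; check it forward:
Irtasi: start from *folekeg.
  rule 1 (final devoicing): folekeg → folekek
  rule 2: no change — folekek
  rule 3 (unconditioned shift): folekek → foleheh
  ⇒ Irtasi foleheh
Kupane: *folekeg > folegeg > foligig  (by intervocalic voicing, vowel merger)
Only *folekeg yields all of Irtasi foleheh, Kupane foligig.

*folekeg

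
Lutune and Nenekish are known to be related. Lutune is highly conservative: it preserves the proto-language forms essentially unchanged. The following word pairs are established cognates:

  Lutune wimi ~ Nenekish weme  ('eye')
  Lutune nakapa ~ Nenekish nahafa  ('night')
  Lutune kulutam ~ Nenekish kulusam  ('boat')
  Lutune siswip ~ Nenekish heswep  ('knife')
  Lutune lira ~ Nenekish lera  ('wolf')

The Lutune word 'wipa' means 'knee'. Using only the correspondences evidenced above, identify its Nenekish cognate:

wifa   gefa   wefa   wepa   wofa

wefa

siswip ~ heswep — Lutune i corresponds to Nenekish e after a consonant, before a labial obstruent.
nakapa ~ nahafa — Lutune p corresponds to Nenekish f between vowels (before a back vowel).
Applying these to Lutune 'wipa':
  wipa → wepa   (i→e after a consonant, before a labial obstruent)
  wepa → wefa   (p→f between vowels (before a back vowel))
So the Nenekish cognate is 'wefa'.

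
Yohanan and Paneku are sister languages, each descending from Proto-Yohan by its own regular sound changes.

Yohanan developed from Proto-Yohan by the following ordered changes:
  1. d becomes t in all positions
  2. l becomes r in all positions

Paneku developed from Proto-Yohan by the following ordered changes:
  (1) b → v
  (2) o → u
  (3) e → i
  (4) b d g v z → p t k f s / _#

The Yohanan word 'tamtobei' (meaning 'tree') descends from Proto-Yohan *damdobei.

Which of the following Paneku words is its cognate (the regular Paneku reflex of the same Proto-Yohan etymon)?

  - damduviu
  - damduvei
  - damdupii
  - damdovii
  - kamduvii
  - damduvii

Paneku: *damdobei
  damdobei → damdovei   [unconditioned shift]
  damdovei → damduvei   [vowel merger]
  damduvei → damduvii   [vowel merger]
  damduvii (rule 4 does not apply)
  giving Paneku damduvii.
Among the options, 'damduvii' alone shows every Paneku change applied in order.

damduvii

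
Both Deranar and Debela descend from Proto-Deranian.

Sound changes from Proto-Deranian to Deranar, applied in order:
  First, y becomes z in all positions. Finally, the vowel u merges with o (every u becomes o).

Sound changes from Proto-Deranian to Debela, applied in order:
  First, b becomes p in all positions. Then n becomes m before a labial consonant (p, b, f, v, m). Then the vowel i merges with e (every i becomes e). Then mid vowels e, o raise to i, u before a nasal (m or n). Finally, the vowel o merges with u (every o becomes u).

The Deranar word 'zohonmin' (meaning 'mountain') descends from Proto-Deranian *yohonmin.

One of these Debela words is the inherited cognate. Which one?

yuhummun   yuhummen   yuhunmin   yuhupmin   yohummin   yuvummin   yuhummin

yuhummin

Debela: *yohonmin
  yohonmin (rule 1 does not apply)
  yohonmin → yohommin   [nasal place assimilation]
  yohommin → yohommen   [vowel merger]
  yohommen → yohummin   [pre-nasal raising]
  yohummin → yuhummin   [vowel merger]
  giving Debela yuhummin.
Only 'yuhummin' matches the regular Debela development of *yohonmin.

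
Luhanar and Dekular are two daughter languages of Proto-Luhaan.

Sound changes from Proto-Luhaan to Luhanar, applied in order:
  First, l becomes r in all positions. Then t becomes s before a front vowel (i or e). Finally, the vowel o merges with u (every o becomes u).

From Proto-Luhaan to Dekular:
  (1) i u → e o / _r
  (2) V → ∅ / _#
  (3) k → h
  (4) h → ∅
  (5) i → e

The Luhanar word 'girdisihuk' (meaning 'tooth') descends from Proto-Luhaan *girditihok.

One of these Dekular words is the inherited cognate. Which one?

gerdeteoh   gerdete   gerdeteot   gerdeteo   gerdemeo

gerdeteo

Dekular: *girditihok
  girditihok → gerditihok   [pre-rhotic lowering]
  gerditihok (rule 2 does not apply)
  gerditihok → gerditihoh   [unconditioned shift]
  gerditihoh → gerditio   [h-loss]
  gerditio → gerdeteo   [vowel merger]
  giving Dekular gerdeteo.
The other candidates each miss or misapply at least one Dekular change.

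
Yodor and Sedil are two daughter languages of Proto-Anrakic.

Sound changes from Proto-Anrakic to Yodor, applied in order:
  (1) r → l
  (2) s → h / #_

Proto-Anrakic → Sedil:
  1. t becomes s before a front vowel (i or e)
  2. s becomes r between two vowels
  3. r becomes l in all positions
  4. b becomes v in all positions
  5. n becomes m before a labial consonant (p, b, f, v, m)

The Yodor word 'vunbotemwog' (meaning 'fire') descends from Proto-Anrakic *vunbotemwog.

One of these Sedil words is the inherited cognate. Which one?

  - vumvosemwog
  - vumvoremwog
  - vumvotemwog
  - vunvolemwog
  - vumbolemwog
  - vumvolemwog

vumvolemwog

Sedil: *vunbotemwog
  vunbotemwog → vunbosemwog   [palatalisation]
  vunbosemwog → vunboremwog   [rhotacism]
  vunboremwog → vunbolemwog   [unconditioned shift]
  vunbolemwog → vunvolemwog   [unconditioned shift]
  vunvolemwog → vumvolemwog   [nasal place assimilation]
  giving Sedil vumvolemwog.
The other candidates each miss or misapply at least one Sedil change.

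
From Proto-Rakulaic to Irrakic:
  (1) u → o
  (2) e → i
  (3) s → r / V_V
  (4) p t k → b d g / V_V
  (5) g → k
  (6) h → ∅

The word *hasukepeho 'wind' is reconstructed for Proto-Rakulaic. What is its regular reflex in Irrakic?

arokibio

Irrakic: start from *hasukepeho.
  rule 1 (vowel merger): hasukepeho → hasokepeho
  rule 2 (vowel merger): hasokepeho → hasokipiho
  rule 3 (rhotacism): hasokipiho → harokipiho
  rule 4 (intervocalic voicing): harokipiho → harogibiho
  rule 5 (unconditioned shift): harogibiho → harokibiho
  rule 6 (h-loss): harokibiho → arokibio
  ⇒ Irrakic arokibio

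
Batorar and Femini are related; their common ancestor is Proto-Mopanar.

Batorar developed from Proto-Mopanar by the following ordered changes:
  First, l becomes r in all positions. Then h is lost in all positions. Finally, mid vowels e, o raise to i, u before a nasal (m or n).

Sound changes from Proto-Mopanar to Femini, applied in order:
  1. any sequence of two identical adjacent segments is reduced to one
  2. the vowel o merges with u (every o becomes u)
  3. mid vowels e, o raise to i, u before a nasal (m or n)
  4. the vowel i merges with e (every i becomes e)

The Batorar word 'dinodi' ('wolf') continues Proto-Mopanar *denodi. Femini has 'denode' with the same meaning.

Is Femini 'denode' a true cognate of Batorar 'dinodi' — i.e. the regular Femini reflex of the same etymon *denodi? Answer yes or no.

Derive the expected Femini reflex of *denodi:
Femini: start from *denodi.
  rule 1: no change — denodi
  rule 2 (vowel merger): denodi → denudi
  rule 3 (pre-nasal raising): denudi → dinudi
  rule 4 (vowel merger): dinudi → denude
  ⇒ Femini denude
The regular Femini reflex would be 'denude', but the attested form is 'denode'. The correspondence is irregular, so they are not cognates (the Femini form has a different source).

no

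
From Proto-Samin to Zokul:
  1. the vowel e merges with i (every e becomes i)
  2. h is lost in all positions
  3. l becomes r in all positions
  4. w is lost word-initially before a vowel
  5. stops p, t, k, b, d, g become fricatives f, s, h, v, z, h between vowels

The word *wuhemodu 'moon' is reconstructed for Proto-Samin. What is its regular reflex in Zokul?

uimozu

Zokul: *wuhemodu
  wuhemodu → wuhimodu   [vowel merger]
  wuhimodu → wuimodu   [h-loss]
  wuimodu (rule 3 does not apply)
  wuimodu → uimodu   [glide loss]
  uimodu → uimozu   [intervocalic lenition]
  giving Zokul uimozu.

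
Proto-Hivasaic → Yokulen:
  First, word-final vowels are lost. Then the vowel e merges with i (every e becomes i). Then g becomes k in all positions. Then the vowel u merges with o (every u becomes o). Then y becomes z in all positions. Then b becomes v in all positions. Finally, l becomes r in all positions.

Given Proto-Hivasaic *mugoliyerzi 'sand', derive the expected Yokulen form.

Yokulen: start from *mugoliyerzi.
  rule 1 (apocope): mugoliyerzi → mugoliyerz
  rule 2 (vowel merger): mugoliyerz → mugoliyirz
  rule 3 (unconditioned shift): mugoliyirz → mukoliyirz
  rule 4 (vowel merger): mukoliyirz → mokoliyirz
  rule 5 (unconditioned shift): mokoliyirz → mokolizirz
  rule 6: no change — mokolizirz
  rule 7 (unconditioned shift): mokolizirz → mokorizirz
  ⇒ Yokulen mokorizirz

mokorizirz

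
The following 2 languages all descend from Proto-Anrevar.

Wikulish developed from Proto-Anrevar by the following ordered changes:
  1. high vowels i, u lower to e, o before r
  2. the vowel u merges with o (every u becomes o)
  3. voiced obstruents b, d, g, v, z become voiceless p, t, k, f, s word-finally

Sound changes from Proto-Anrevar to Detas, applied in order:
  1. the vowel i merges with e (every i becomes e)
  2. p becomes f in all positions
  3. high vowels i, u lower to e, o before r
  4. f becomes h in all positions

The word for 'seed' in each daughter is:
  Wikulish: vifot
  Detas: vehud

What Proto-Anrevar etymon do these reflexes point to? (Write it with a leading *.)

Position 2: Wikulish has i, Detas has e. Wikulish preserves i here (none of its changes turn any other segment into i), so the proto-segment is *i.
Position 4: Wikulish has o, Detas has u. Detas preserves u here (none of its changes turn any other segment into u), so the proto-segment is *u.
Continuing position by position gives *vifud; check it forward:
Wikulish: *vifud
  vifud (rule 1 does not apply)
  vifud → vifod   [vowel merger]
  vifod → vifot   [final devoicing]
  giving Wikulish vifot.
Detas: start from *vifud.
  rule 1 (vowel merger): vifud → vefud
  rule 2: no change — vefud
  rule 3: no change — vefud
  rule 4 (unconditioned shift): vefud → vehud
  ⇒ Detas vehud
*vifud is the unique common source.

*vifud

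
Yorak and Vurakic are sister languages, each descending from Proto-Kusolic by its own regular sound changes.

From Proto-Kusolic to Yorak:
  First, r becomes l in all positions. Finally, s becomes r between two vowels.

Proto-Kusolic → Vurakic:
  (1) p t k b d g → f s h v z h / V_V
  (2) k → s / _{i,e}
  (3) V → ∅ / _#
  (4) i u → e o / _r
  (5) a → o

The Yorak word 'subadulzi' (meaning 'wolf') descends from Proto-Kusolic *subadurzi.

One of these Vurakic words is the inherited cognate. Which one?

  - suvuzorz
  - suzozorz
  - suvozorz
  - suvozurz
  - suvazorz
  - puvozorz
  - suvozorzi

Vurakic: *subadurzi > suvazurzi > suvazurz > suvazorz > suvozorz  (by intervocalic lenition, apocope, pre-rhotic lowering, vowel merger)
Among the options, 'suvozorz' alone shows every Vurakic change applied in order.

suvozorz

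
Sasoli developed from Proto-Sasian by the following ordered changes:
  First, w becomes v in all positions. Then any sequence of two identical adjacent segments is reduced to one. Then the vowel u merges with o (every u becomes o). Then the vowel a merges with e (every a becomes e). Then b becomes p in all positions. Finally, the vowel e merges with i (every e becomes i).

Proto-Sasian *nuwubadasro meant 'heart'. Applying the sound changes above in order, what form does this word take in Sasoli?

novopidisro

Sasoli: *nuwubadasro
  nuwubadasro → nuvubadasro   [unconditioned shift]
  nuvubadasro (rule 2 does not apply)
  nuvubadasro → novobadasro   [vowel merger]
  novobadasro → novobedesro   [vowel merger]
  novobedesro → novopedesro   [unconditioned shift]
  novopedesro → novopidisro   [vowel merger]
  giving Sasoli novopidisro.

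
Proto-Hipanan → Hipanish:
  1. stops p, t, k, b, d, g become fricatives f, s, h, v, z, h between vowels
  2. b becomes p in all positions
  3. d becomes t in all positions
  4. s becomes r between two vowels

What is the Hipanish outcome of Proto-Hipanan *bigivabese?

pihivavere

Hipanish: *bigivabese
  bigivabese → bihivavese   [intervocalic lenition]
  bihivavese → pihivavese   [unconditioned shift]
  pihivavese (rule 3 does not apply)
  pihivavese → pihivavere   [rhotacism]
  giving Hipanish pihivavere.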